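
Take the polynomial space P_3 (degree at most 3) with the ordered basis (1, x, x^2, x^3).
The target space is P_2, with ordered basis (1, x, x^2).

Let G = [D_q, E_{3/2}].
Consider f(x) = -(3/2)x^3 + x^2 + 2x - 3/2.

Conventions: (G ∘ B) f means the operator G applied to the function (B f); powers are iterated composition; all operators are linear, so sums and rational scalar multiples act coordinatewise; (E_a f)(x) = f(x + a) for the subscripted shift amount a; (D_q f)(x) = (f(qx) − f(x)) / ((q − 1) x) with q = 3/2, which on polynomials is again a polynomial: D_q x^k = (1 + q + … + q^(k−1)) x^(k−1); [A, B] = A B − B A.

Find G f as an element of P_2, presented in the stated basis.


E_{3/2} f = -(3/2)x^3 - (23/4)x^2 - (41/8)x - 21/16
D_q E_{3/2} f = -(57/8)x^2 - (115/8)x - 41/8
D_q f = -(57/8)x^2 + (5/2)x + 2
E_{3/2} D_q f = -(57/8)x^2 - (151/8)x - 329/32
[D_q, E_{3/2}] f = (9/2)x + 165/32

g(x) = (9/2)x + 165/32


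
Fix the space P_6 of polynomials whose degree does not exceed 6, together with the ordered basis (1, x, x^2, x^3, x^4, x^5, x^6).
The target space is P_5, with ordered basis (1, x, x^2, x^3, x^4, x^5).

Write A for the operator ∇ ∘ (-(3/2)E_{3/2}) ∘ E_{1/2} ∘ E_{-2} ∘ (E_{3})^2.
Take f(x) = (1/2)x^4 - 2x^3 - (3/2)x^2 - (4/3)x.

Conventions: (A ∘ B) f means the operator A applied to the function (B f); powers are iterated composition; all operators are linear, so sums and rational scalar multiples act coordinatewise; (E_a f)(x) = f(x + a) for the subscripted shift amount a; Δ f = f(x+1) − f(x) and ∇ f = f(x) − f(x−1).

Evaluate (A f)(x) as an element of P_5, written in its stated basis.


g(x) = -3x^3 - (81/2)x^2 - (339/2)x - 407/2

E_{3} f = (1/2)x^4 + 4x^3 + (15/2)x^2 - (31/3)x - 31
E_{3} E_{3} f = (1/2)x^4 + 10x^3 + (141/2)x^2 + (590/3)x + 154
E_{-2} (E_{3})^2 f = (1/2)x^4 + 6x^3 + (45/2)x^2 + (56/3)x - 88/3
E_{1/2} (E_{-2} ∘ (E_{3})^2) f = (1/2)x^4 + 7x^3 + (129/4)x^2 + (551/12)x - 435/32
E_{3/2} E_{1/2} (E_{-2} ∘ (E_{3})^2) f = (1/2)x^4 + 10x^3 + (141/2)x^2 + (590/3)x + 154
(-(3/2)E_{3/2}) E_{1/2} (E_{-2} ∘ (E_{3})^2) f = -(3/4)x^4 - 15x^3 - (423/4)x^2 - 295x - 231
∇ ((-(3/2)E_{3/2}) ∘ E_{1/2}) (E_{-2} ∘ (E_{3})^2) f = -3x^3 - (81/2)x^2 - (339/2)x - 407/2


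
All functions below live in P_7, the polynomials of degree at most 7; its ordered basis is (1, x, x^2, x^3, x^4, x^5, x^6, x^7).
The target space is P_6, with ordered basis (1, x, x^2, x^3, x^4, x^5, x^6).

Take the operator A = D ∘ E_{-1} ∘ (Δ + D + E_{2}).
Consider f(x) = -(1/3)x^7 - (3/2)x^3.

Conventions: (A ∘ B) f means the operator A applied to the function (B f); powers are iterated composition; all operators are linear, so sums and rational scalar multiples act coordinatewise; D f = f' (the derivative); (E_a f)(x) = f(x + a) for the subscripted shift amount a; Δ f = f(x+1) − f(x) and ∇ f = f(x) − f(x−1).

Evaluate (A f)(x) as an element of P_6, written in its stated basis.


the result is g(x) = -(7/3)x^6 - 42x^5 + 70x^4 - (700/3)x^3 + (271/2)x^2 - 125x + 23

Δ f = -(7/3)x^6 - 7x^5 - (35/3)x^4 - (35/3)x^3 - (23/2)x^2 - (41/6)x - 11/6
D f = -(7/3)x^6 - (9/2)x^2
E_{2} f = -(1/3)x^7 - (14/3)x^6 - 28x^5 - (280/3)x^4 - (1129/6)x^3 - 233x^2 - (502/3)x - 164/3
(Δ + D + E_{2}) f = -(1/3)x^7 - (28/3)x^6 - 35x^5 - 105x^4 - (1199/6)x^3 - 249x^2 - (1045/6)x - 113/2
E_{-1} (Δ + D + E_{2}) f = -(1/3)x^7 - 7x^6 + 14x^5 - (175/3)x^4 + (271/6)x^3 - (125/2)x^2 + 23x - 21/2
D E_{-1} (Δ + D + E_{2}) f = -(7/3)x^6 - 42x^5 + 70x^4 - (700/3)x^3 + (271/2)x^2 - 125x + 23


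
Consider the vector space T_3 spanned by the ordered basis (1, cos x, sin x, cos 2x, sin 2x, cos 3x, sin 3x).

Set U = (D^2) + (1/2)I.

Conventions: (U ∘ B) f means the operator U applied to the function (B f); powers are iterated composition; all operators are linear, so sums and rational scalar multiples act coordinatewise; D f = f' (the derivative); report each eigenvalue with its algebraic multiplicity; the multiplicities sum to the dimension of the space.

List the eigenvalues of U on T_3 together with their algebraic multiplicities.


λ = -17/2 (multiplicity 2), λ = -7/2 (multiplicity 2), λ = -1/2 (multiplicity 2), λ = 1/2 (multiplicity 1)

image of 1: 1/2
image of cos x: -(1/2)cos x
image of sin x: -(1/2)sin x
image of cos 2x: -(7/2)cos 2x
image of sin 2x: -(7/2)sin 2x
image of cos 3x: -(17/2)cos 3x
image of sin 3x: -(17/2)sin 3x
the matrix is diagonal; its diagonal is (1/2, -1/2, -1/2, -7/2, -7/2, -17/2, -17/2)
for a triangular matrix the eigenvalues are the diagonal entries, with algebraic multiplicity their repetition count


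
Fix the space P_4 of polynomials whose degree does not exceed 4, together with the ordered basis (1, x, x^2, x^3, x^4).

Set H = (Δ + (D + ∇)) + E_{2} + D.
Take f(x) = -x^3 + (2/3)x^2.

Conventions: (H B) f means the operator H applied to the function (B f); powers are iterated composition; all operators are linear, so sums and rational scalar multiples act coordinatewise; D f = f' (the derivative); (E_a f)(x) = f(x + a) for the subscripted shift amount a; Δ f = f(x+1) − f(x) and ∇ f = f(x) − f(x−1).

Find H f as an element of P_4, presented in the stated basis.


Δ f = -3x^2 - (5/3)x - 1/3
D f = -3x^2 + (4/3)x
∇ f = -3x^2 + (13/3)x - 5/3
(D + ∇) f = -6x^2 + (17/3)x - 5/3
(Δ + (D + ∇)) f = -9x^2 + 4x - 2
E_{2} f = -x^3 - (16/3)x^2 - (28/3)x - 16/3
D f = -3x^2 + (4/3)x
((Δ + (D + ∇)) + E_{2} + D) f = -x^3 - (52/3)x^2 - 4x - 22/3

the image equals g(x) = -x^3 - (52/3)x^2 - 4x - 22/3


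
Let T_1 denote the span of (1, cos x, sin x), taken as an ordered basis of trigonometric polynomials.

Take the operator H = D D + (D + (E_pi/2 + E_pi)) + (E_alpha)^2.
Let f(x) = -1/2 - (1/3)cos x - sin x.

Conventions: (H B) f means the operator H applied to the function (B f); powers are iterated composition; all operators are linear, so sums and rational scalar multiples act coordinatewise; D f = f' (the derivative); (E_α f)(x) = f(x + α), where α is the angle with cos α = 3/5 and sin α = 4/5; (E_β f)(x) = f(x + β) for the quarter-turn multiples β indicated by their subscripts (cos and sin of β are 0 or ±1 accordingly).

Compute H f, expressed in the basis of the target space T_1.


D f = -cos x + (1/3)sin x
D D f = (1/3)cos x + sin x
D f = -cos x + (1/3)sin x
E_pi/2 f = -1/2 - cos x + (1/3)sin x
E_pi f = -1/2 + (1/3)cos x + sin x
(E_pi/2 + E_pi) f = -1 - (2/3)cos x + (4/3)sin x
(D + (E_pi/2 + E_pi)) f = -1 - (5/3)cos x + (5/3)sin x
E_alpha f = -1/2 - cos x - (1/3)sin x
E_alpha E_alpha f = -1/2 - (13/15)cos x + (3/5)sin x
(D D + (D + (E_pi/2 + E_pi)) + (E_alpha)^2) f = -3/2 - (11/5)cos x + (49/15)sin x

the result is g(x) = -3/2 - (11/5)cos x + (49/15)sin x


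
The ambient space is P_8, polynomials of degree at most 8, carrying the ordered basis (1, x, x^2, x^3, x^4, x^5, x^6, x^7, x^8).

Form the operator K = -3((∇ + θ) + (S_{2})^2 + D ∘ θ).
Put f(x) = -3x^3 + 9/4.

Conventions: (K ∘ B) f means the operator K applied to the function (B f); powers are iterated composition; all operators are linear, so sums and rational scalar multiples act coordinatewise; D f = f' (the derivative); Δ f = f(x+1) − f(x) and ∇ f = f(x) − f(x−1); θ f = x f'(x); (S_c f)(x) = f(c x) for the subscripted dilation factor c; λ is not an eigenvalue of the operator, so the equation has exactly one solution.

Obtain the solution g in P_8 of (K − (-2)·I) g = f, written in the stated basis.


the image equals g(x) = (3/199)x^3 - (27/2587)x^2 + (837/33631)x - 333063/134524

write g with unknown coordinates in the stated basis and equate coefficients in (K − (-2)·I) g = f
solving from the highest basis element down gives g = (3/199)x^3 - (27/2587)x^2 + (837/33631)x - 333063/134524
check: K g = -(603/199)x^3 + (54/2587)x^2 - (1674/33631)x + 968805/134524
so K g − (-2)·g = -3x^3 + 9/4 = f ✓


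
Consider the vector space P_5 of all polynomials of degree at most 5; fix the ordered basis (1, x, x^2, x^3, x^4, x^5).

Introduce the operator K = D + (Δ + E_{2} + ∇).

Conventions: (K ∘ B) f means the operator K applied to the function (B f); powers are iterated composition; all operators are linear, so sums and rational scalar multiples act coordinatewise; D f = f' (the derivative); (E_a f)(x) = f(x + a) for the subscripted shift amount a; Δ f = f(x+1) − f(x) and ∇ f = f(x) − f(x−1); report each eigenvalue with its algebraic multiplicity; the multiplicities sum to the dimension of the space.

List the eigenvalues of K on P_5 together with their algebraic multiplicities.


image of 1: 1
image of x: x + 5
image of x^2: x^2 + 10x + 4
image of x^3: x^3 + 15x^2 + 12x + 10
image of x^4: x^4 + 20x^3 + 24x^2 + 40x + 16
image of x^5: x^5 + 25x^4 + 40x^3 + 100x^2 + 80x + 34
the matrix is upper triangular; its diagonal is (1, 1, 1, 1, 1, 1)
for a triangular matrix the eigenvalues are the diagonal entries, with algebraic multiplicity their repetition count

λ = 1 (multiplicity 6)


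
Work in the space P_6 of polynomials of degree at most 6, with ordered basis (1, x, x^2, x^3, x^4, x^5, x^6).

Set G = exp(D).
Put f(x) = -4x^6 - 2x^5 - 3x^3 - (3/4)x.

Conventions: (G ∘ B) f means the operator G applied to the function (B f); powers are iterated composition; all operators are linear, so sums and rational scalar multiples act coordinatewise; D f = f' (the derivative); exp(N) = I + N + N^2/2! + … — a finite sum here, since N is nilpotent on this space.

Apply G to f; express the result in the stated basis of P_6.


the image equals g(x) = -4x^6 - 26x^5 - 70x^4 - 103x^3 - 89x^2 - (175/4)x - 39/4

order-1 term: -24x^5 - 10x^4 - 9x^2 - 3/4
order-2 term: -60x^4 - 20x^3 - 9x
order-3 term: -80x^3 - 20x^2 - 3
order-4 term: -60x^2 - 10x
order-5 term: -24x - 2
order-6 term: -4
the series for exp(D) f terminates at order 6
exp(D) f = -4x^6 - 26x^5 - 70x^4 - 103x^3 - 89x^2 - (175/4)x - 39/4


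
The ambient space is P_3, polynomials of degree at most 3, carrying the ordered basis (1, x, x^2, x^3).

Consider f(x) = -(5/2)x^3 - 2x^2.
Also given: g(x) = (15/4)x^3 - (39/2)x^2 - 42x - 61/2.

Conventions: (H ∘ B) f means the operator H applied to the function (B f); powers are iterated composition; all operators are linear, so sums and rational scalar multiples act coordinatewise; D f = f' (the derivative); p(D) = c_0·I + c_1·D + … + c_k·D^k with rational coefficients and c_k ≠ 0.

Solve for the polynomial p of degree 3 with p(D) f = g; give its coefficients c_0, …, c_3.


c_0 = -3/2, c_1 = 3, c_2 = 2, c_3 = 3/2

D^0 f = -(5/2)x^3 - 2x^2
D^1 f = -(15/2)x^2 - 4x
D^2 f = -15x - 4
D^3 f = -15
matching coefficients of g against c_0 f + c_1 Df + … from the top degree down determines the c_i
solution: c_0 = -3/2, c_1 = 3, c_2 = 2, c_3 = 3/2


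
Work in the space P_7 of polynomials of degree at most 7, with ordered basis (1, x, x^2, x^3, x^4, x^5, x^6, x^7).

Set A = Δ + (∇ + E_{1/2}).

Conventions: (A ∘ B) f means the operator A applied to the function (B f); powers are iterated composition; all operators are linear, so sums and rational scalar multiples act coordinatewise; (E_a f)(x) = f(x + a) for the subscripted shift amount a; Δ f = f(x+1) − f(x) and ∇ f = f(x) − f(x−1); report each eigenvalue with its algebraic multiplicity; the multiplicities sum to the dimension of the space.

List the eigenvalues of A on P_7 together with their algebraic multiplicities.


λ = 1 (multiplicity 8)

image of 1: 1
image of x: x + 5/2
image of x^2: x^2 + 5x + 1/4
image of x^3: x^3 + (15/2)x^2 + (3/4)x + 17/8
image of x^4: x^4 + 10x^3 + (3/2)x^2 + (17/2)x + 1/16
image of x^5: x^5 + (25/2)x^4 + (5/2)x^3 + (85/4)x^2 + (5/16)x + 65/32
image of x^6: x^6 + 15x^5 + (15/4)x^4 + (85/2)x^3 + (15/16)x^2 + (195/16)x + 1/64
image of x^7: x^7 + (35/2)x^6 + (21/4)x^5 + (595/8)x^4 + (35/16)x^3 + (1365/32)x^2 + (7/64)x + 257/128
the matrix is upper triangular; its diagonal is (1, 1, 1, 1, 1, 1, 1, 1)
for a triangular matrix the eigenvalues are the diagonal entries, with algebraic multiplicity their repetition count


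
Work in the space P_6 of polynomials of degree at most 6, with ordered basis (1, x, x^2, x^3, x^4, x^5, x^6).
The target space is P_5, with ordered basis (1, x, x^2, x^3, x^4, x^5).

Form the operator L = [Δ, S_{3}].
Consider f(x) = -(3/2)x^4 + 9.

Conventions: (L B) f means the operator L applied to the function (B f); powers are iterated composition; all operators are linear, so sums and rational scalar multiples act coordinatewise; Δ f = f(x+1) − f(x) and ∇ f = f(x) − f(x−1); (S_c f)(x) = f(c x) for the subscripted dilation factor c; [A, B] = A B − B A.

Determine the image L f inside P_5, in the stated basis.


the result is g(x) = -324x^3 - 648x^2 - 468x - 120

S_{3} f = -(243/2)x^4 + 9
Δ S_{3} f = -486x^3 - 729x^2 - 486x - 243/2
Δ f = -6x^3 - 9x^2 - 6x - 3/2
S_{3} Δ f = -162x^3 - 81x^2 - 18x - 3/2
[Δ, S_{3}] f = -324x^3 - 648x^2 - 468x - 120


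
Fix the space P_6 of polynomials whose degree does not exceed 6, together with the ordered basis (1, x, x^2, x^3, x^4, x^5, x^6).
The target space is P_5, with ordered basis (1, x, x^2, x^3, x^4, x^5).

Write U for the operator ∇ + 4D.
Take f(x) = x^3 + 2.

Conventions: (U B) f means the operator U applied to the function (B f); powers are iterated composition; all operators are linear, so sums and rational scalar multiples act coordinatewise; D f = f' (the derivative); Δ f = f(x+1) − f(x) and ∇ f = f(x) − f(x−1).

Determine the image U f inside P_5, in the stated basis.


∇ f = 3x^2 - 3x + 1
D f = 3x^2
(4D) f = 12x^2
(∇ + 4D) f = 15x^2 - 3x + 1

g(x) = 15x^2 - 3x + 1


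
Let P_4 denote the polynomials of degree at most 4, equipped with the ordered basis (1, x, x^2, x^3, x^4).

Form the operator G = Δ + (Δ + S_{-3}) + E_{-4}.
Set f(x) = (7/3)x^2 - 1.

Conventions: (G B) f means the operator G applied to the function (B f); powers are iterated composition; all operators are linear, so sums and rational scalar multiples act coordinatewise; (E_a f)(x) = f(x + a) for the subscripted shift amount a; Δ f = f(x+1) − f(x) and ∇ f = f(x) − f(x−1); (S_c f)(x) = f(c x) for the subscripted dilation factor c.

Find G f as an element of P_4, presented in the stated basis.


Δ f = (14/3)x + 7/3
Δ f = (14/3)x + 7/3
S_{-3} f = 21x^2 - 1
(Δ + S_{-3}) f = 21x^2 + (14/3)x + 4/3
E_{-4} f = (7/3)x^2 - (56/3)x + 109/3
(Δ + (Δ + S_{-3}) + E_{-4}) f = (70/3)x^2 - (28/3)x + 40

g(x) = (70/3)x^2 - (28/3)x + 40


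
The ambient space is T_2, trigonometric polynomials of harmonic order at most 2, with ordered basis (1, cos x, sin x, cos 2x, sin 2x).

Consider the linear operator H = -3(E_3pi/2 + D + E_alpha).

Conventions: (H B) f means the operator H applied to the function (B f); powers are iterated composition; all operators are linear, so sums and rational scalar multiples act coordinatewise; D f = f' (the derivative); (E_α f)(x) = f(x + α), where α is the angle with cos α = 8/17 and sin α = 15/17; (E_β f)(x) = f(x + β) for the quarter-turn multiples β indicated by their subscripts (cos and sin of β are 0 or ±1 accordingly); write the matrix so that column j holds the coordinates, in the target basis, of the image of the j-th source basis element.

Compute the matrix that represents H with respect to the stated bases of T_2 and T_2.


image of 1: -6
image of cos x: -(24/17)cos x + (45/17)sin x
image of sin x: -(45/17)cos x - (24/17)sin x
image of cos 2x: (1350/289)cos 2x + (2454/289)sin 2x
image of sin 2x: -(2454/289)cos 2x + (1350/289)sin 2x
each image's coordinates form column j of the matrix

the matrix is [[-6, 0, 0, 0, 0]; [0, -24/17, -45/17, 0, 0]; [0, 45/17, -24/17, 0, 0]; [0, 0, 0, 1350/289, -2454/289]; [0, 0, 0, 2454/289, 1350/289]] (rows listed top to bottom)


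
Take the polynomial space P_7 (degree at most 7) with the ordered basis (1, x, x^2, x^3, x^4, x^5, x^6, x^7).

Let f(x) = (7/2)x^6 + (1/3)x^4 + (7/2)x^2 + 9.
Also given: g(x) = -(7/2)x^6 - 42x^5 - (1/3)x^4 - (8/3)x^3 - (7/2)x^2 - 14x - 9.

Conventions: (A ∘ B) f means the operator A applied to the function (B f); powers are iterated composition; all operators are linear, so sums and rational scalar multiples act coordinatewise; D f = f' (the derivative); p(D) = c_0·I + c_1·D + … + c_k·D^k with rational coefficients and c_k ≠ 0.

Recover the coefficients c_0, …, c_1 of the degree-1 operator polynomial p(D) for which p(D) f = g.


D^0 f = (7/2)x^6 + (1/3)x^4 + (7/2)x^2 + 9
D^1 f = 21x^5 + (4/3)x^3 + 7x
matching coefficients of g against c_0 f + c_1 Df + … from the top degree down determines the c_i
solution: c_0 = -1, c_1 = -2

c_0 = -1, c_1 = -2


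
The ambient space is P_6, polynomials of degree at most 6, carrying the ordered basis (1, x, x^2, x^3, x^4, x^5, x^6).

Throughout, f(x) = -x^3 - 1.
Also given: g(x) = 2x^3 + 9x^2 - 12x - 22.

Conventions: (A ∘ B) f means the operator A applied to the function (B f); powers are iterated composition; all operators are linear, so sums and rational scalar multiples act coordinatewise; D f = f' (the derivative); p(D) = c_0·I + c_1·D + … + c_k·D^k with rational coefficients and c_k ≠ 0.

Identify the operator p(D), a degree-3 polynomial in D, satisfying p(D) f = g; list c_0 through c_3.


D^0 f = -x^3 - 1
D^1 f = -3x^2
D^2 f = -6x
D^3 f = -6
matching coefficients of g against c_0 f + c_1 Df + … from the top degree down determines the c_i
solution: c_0 = -2, c_1 = -3, c_2 = 2, c_3 = 4

c_0 = -2, c_1 = -3, c_2 = 2, c_3 = 4


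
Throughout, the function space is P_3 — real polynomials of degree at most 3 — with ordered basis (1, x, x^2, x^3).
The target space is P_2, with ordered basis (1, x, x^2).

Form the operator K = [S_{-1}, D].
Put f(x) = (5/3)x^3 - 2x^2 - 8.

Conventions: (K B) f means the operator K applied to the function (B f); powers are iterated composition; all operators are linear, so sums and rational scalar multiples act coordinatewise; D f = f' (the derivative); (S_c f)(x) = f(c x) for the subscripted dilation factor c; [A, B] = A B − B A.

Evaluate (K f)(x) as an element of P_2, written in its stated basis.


the image equals g(x) = 10x^2 + 8x

D f = 5x^2 - 4x
S_{-1} D f = 5x^2 + 4x
S_{-1} f = -(5/3)x^3 - 2x^2 - 8
D S_{-1} f = -5x^2 - 4x
[S_{-1}, D] f = 10x^2 + 8x


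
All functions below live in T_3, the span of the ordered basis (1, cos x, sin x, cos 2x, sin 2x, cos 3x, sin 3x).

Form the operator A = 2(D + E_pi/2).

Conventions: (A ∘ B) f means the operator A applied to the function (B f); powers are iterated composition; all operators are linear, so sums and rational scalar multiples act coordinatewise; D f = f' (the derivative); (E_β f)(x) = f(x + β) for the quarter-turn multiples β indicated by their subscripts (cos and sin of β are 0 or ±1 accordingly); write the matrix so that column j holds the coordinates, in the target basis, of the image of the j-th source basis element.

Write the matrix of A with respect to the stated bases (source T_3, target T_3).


the matrix is [[2, 0, 0, 0, 0, 0, 0]; [0, 0, 4, 0, 0, 0, 0]; [0, -4, 0, 0, 0, 0, 0]; [0, 0, 0, -2, 4, 0, 0]; [0, 0, 0, -4, -2, 0, 0]; [0, 0, 0, 0, 0, 0, 4]; [0, 0, 0, 0, 0, -4, 0]] (rows listed top to bottom)

image of 1: 2
image of cos x: -4sin x
image of sin x: 4cos x
image of cos 2x: -2cos 2x - 4sin 2x
image of sin 2x: 4cos 2x - 2sin 2x
image of cos 3x: -4sin 3x
image of sin 3x: 4cos 3x
each image's coordinates form column j of the matrix


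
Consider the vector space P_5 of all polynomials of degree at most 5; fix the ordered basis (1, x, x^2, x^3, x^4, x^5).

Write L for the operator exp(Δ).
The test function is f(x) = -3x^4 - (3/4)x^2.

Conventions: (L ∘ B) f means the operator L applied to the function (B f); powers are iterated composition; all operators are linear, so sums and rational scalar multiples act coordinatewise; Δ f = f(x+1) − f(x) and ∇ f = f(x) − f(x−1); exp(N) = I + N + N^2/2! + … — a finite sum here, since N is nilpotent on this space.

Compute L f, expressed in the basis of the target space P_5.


g(x) = -3x^4 - 12x^3 - (147/4)x^2 - (123/2)x - 93/2

order-1 term: -12x^3 - 18x^2 - (27/2)x - 15/4
order-2 term: -18x^2 - 36x - 87/4
order-3 term: -12x - 18
order-4 term: -3
the series for exp(Δ) f terminates at order 4
exp(Δ) f = -3x^4 - 12x^3 - (147/4)x^2 - (123/2)x - 93/2


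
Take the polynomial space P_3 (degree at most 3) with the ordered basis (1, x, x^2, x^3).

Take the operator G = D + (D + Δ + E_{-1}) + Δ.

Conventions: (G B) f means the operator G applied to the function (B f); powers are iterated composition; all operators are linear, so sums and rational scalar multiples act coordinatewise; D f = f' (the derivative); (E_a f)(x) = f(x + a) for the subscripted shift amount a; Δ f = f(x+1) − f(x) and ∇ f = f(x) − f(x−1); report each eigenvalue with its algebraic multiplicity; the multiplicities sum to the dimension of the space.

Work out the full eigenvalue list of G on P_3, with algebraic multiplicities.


λ = 1 (multiplicity 4)

image of 1: 1
image of x: x + 3
image of x^2: x^2 + 6x + 3
image of x^3: x^3 + 9x^2 + 9x + 1
the matrix is upper triangular; its diagonal is (1, 1, 1, 1)
for a triangular matrix the eigenvalues are the diagonal entries, with algebraic multiplicity their repetition count


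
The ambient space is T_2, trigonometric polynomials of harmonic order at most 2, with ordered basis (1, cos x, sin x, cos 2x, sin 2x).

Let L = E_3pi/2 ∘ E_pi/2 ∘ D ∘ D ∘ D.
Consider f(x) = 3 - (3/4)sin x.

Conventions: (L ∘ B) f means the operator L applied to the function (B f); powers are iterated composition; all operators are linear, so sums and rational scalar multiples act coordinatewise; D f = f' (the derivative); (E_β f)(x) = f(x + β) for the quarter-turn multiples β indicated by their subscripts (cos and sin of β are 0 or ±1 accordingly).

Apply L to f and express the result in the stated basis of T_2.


the result is g(x) = (3/4)cos x

D f = -(3/4)cos x
D D f = (3/4)sin x
D D D f = (3/4)cos x
E_pi/2 (D ∘ D) D f = -(3/4)sin x
E_3pi/2 E_pi/2 (D ∘ D) D f = (3/4)cos x


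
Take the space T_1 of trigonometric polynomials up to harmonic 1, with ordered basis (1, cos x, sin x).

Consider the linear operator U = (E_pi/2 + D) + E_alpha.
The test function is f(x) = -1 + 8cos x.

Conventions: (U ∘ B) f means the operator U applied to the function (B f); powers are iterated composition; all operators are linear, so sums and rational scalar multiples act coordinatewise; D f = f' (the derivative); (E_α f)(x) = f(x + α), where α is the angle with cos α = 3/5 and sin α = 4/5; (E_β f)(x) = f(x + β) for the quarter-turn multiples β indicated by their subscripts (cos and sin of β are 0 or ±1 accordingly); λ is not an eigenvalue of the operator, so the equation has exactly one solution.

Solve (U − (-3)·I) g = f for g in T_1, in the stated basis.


the result is g(x) = -1/5 + (18/13)cos x + (14/13)sin x

write g with unknown coordinates in the stated basis and equate coefficients in (U − (-3)·I) g = f
solving from the highest basis element down gives g = -1/5 + (18/13)cos x + (14/13)sin x
check: U g = -2/5 + (50/13)cos x - (42/13)sin x
so U g − (-3)·g = -1 + 8cos x = f ✓


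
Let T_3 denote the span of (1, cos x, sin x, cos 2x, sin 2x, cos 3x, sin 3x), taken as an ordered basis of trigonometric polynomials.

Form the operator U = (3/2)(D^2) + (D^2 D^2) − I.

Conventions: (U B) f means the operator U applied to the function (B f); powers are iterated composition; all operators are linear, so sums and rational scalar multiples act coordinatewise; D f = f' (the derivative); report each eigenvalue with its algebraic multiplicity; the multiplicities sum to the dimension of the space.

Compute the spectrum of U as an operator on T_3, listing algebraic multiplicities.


image of 1: -1
image of cos x: -(3/2)cos x
image of sin x: -(3/2)sin x
image of cos 2x: 9cos 2x
image of sin 2x: 9sin 2x
image of cos 3x: (133/2)cos 3x
image of sin 3x: (133/2)sin 3x
the matrix is diagonal; its diagonal is (-1, -3/2, -3/2, 9, 9, 133/2, 133/2)
for a triangular matrix the eigenvalues are the diagonal entries, with algebraic multiplicity their repetition count

λ = -3/2 (multiplicity 2), λ = -1 (multiplicity 1), λ = 9 (multiplicity 2), λ = 133/2 (multiplicity 2)


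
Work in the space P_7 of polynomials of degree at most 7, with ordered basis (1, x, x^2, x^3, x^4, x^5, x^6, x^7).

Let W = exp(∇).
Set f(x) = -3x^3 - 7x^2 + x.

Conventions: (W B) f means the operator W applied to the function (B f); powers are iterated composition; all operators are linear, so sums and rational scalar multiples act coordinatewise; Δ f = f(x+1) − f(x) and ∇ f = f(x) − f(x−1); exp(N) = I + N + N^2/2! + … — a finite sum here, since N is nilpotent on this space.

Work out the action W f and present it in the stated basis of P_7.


order-1 term: -9x^2 - 5x + 5
order-2 term: -9x + 2
order-3 term: -3
the series for exp(∇) f terminates at order 3
exp(∇) f = -3x^3 - 16x^2 - 13x + 4

the image equals g(x) = -3x^3 - 16x^2 - 13x + 4


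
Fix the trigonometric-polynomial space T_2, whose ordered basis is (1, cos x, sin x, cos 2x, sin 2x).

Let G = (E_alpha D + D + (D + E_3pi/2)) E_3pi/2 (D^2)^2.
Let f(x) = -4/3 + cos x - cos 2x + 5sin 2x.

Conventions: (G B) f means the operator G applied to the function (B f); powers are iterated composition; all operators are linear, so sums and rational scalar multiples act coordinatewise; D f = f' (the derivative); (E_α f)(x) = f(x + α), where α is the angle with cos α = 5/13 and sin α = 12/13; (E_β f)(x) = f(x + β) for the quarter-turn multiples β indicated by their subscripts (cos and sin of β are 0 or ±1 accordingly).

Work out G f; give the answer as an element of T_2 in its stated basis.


g(x) = (18/13)cos x - (12/13)sin x - (41584/169)cos 2x + (25712/169)sin 2x

D f = -sin x + 10cos 2x + 2sin 2x
D D f = -cos x + 4cos 2x - 20sin 2x
D D^2 f = sin x - 40cos 2x - 8sin 2x
D D D^2 f = cos x - 16cos 2x + 80sin 2x
E_3pi/2 (D^2)^2 f = sin x + 16cos 2x - 80sin 2x
D E_3pi/2 (D^2)^2 f = cos x - 160cos 2x - 32sin 2x
E_alpha D E_3pi/2 (D^2)^2 f = (5/13)cos x - (12/13)sin x + (15200/169)cos 2x + (23008/169)sin 2x
D E_3pi/2 (D^2)^2 f = cos x - 160cos 2x - 32sin 2x
D E_3pi/2 (D^2)^2 f = cos x - 160cos 2x - 32sin 2x
E_3pi/2 E_3pi/2 (D^2)^2 f = -cos x - 16cos 2x + 80sin 2x
(D + E_3pi/2) E_3pi/2 (D^2)^2 f = -176cos 2x + 48sin 2x
(E_alpha D + D + (D + E_3pi/2)) E_3pi/2 (D^2)^2 f = (18/13)cos x - (12/13)sin x - (41584/169)cos 2x + (25712/169)sin 2x


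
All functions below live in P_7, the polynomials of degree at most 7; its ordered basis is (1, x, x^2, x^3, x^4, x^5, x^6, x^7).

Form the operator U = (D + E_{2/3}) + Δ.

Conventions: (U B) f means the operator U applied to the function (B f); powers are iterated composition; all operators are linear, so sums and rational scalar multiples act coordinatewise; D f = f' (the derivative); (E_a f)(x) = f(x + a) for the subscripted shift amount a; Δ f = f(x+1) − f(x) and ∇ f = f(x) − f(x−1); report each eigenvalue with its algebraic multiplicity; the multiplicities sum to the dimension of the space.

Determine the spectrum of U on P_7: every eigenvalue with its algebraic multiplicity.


image of 1: 1
image of x: x + 8/3
image of x^2: x^2 + (16/3)x + 13/9
image of x^3: x^3 + 8x^2 + (13/3)x + 35/27
image of x^4: x^4 + (32/3)x^3 + (26/3)x^2 + (140/27)x + 97/81
image of x^5: x^5 + (40/3)x^4 + (130/9)x^3 + (350/27)x^2 + (485/81)x + 275/243
image of x^6: x^6 + 16x^5 + (65/3)x^4 + (700/27)x^3 + (485/27)x^2 + (550/81)x + 793/729
image of x^7: x^7 + (56/3)x^6 + (91/3)x^5 + (1225/27)x^4 + (3395/81)x^3 + (1925/81)x^2 + (5551/729)x + 2315/2187
the matrix is upper triangular; its diagonal is (1, 1, 1, 1, 1, 1, 1, 1)
for a triangular matrix the eigenvalues are the diagonal entries, with algebraic multiplicity their repetition count

λ = 1 (multiplicity 8)


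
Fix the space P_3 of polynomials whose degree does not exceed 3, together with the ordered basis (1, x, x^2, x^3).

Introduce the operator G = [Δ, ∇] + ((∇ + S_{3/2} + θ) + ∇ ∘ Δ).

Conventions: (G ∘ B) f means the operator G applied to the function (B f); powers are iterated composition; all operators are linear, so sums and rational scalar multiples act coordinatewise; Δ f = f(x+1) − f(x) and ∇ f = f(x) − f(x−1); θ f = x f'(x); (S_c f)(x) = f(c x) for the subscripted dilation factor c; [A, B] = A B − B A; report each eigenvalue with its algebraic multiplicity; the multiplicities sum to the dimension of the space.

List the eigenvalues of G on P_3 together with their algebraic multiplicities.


λ = 1 (multiplicity 1), λ = 5/2 (multiplicity 1), λ = 17/4 (multiplicity 1), λ = 51/8 (multiplicity 1)

image of 1: 1
image of x: (5/2)x + 1
image of x^2: (17/4)x^2 + 2x + 1
image of x^3: (51/8)x^3 + 3x^2 + 3x + 1
the matrix is upper triangular; its diagonal is (1, 5/2, 17/4, 51/8)
for a triangular matrix the eigenvalues are the diagonal entries, with algebraic multiplicity their repetition count


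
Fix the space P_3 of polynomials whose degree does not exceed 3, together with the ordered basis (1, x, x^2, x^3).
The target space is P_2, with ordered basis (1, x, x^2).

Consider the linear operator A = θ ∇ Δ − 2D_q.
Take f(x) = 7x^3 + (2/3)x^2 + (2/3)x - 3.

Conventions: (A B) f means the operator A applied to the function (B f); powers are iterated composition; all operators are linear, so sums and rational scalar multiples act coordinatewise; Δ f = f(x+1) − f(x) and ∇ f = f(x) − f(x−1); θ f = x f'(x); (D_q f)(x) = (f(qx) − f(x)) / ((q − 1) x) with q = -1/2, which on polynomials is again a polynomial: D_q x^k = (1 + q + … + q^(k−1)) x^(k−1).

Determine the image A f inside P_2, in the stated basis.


the result is g(x) = -(21/2)x^2 + (124/3)x - 4/3

Δ f = 21x^2 + (67/3)x + 25/3
∇ Δ f = 42x + 4/3
θ ∇ Δ f = 42x
D_q f = (21/4)x^2 + (1/3)x + 2/3
(-2D_q) f = -(21/2)x^2 - (2/3)x - 4/3
(θ ∇ Δ − 2D_q) f = -(21/2)x^2 + (124/3)x - 4/3


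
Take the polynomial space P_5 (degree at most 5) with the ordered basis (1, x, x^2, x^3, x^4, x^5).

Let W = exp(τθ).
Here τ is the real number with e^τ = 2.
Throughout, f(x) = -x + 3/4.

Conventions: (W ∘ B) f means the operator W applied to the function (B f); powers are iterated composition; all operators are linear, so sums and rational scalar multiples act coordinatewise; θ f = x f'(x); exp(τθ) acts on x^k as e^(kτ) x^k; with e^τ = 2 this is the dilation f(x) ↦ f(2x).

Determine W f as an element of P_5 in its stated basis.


exp(τθ) x^k = e^(kτ) x^k; with e^τ = 2 this sends x^k to 2^k x^k
x ↦ 2 x
applying this coordinatewise to f: exp(τθ) f = -2x + 3/4

the image equals g(x) = -2x + 3/4


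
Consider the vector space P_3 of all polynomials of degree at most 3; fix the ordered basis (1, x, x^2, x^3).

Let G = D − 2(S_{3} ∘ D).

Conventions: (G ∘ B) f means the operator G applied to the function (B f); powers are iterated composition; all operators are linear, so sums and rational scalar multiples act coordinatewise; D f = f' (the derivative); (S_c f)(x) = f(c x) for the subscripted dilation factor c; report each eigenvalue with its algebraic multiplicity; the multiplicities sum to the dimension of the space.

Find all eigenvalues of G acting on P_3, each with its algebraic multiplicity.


image of 1: 0
image of x: -1
image of x^2: -10x
image of x^3: -51x^2
the matrix is upper triangular; its diagonal is (0, 0, 0, 0)
for a triangular matrix the eigenvalues are the diagonal entries, with algebraic multiplicity their repetition count

λ = 0 (multiplicity 4)


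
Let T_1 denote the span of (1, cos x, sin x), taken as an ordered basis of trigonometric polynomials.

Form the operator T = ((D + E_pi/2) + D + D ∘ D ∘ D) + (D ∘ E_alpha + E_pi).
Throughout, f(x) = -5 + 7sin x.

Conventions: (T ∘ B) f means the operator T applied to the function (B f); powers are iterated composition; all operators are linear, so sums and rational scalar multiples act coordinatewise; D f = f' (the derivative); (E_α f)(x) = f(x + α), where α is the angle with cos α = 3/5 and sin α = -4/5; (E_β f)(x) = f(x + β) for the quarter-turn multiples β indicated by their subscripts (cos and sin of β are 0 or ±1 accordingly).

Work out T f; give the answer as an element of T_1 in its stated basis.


the image equals g(x) = -10 + (91/5)cos x - (7/5)sin x

D f = 7cos x
E_pi/2 f = -5 + 7cos x
(D + E_pi/2) f = -5 + 14cos x
D f = 7cos x
D f = 7cos x
D D f = -7sin x
D D D f = -7cos x
((D + E_pi/2) + D + D ∘ D ∘ D) f = -5 + 14cos x
E_alpha f = -5 - (28/5)cos x + (21/5)sin x
D E_alpha f = (21/5)cos x + (28/5)sin x
E_pi f = -5 - 7sin x
(D ∘ E_alpha + E_pi) f = -5 + (21/5)cos x - (7/5)sin x
(((D + E_pi/2) + D + D ∘ D ∘ D) + (D ∘ E_alpha + E_pi)) f = -10 + (91/5)cos x - (7/5)sin x


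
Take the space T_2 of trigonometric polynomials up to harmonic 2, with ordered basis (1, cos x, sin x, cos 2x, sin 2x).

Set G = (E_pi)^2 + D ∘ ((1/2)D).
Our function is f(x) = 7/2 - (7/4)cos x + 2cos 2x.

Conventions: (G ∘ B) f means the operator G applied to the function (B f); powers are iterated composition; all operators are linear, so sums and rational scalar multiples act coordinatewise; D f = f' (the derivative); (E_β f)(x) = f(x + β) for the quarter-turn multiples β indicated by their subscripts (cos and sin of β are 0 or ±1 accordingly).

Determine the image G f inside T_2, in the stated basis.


E_pi f = 7/2 + (7/4)cos x + 2cos 2x
E_pi E_pi f = 7/2 - (7/4)cos x + 2cos 2x
D f = (7/4)sin x - 4sin 2x
((1/2)D) f = (7/8)sin x - 2sin 2x
D ((1/2)D) f = (7/8)cos x - 4cos 2x
((E_pi)^2 + D ∘ ((1/2)D)) f = 7/2 - (7/8)cos x - 2cos 2x

the image equals g(x) = 7/2 - (7/8)cos x - 2cos 2x


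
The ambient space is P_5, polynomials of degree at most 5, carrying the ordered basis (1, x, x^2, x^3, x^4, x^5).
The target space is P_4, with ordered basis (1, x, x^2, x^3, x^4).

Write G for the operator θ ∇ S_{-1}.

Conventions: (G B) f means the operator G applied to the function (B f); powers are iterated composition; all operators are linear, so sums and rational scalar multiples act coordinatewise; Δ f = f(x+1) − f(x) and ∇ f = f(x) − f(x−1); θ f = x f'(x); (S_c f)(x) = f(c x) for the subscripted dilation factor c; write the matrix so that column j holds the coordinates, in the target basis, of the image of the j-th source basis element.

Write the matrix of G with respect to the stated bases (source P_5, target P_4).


the matrix is [[0, 0, 0, 0, 0, 0]; [0, 0, 2, 3, 4, 5]; [0, 0, 0, -6, -12, -20]; [0, 0, 0, 0, 12, 30]; [0, 0, 0, 0, 0, -20]] (rows listed top to bottom)

image of 1: 0
image of x: 0
image of x^2: 2x
image of x^3: -6x^2 + 3x
image of x^4: 12x^3 - 12x^2 + 4x
image of x^5: -20x^4 + 30x^3 - 20x^2 + 5x
each image's coordinates form column j of the matrix


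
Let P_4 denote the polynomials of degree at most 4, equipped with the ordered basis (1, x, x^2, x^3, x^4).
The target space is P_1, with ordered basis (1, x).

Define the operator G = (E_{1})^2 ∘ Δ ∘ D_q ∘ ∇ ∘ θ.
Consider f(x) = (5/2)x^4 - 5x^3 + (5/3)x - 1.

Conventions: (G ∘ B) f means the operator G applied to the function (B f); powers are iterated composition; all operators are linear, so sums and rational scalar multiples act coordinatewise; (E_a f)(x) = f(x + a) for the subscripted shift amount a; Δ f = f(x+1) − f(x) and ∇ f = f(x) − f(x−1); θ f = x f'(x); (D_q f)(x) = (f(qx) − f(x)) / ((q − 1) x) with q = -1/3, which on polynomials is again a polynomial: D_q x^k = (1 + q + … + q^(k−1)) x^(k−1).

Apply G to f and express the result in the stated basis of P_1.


the result is g(x) = (560/9)x + 770/9

θ f = 10x^4 - 15x^3 + (5/3)x
∇ θ f = 40x^3 - 105x^2 + 85x - 70/3
D_q ∇ θ f = (280/9)x^2 - 70x + 85
Δ D_q ∇ θ f = (560/9)x - 350/9
E_{1} (Δ ∘ D_q ∘ ∇ ∘ θ) f = (560/9)x + 70/3
E_{1} E_{1} (Δ ∘ D_q ∘ ∇ ∘ θ) f = (560/9)x + 770/9


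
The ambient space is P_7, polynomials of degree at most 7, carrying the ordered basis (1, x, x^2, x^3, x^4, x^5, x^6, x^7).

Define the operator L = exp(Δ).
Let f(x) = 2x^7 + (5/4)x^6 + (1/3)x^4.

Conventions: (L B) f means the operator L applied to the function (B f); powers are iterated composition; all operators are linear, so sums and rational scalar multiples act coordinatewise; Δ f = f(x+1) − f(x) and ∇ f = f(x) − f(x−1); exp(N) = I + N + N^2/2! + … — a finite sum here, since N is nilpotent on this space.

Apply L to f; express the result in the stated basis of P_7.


g(x) = 2x^7 + (61/4)x^6 + (183/2)x^5 + (2327/6)x^4 + (3529/3)x^3 + (9877/4)x^2 + (9716/3)x + 8051/4

order-1 term: 14x^6 + (99/2)x^5 + (355/4)x^4 + (289/3)x^3 + (251/4)x^2 + (137/6)x + 43/12
order-2 term: 42x^5 + (915/4)x^4 + 565x^3 + (3053/4)x^2 + (1101/2)x + 2005/12
order-3 term: 70x^4 + 445x^3 + (2325/2)x^2 + (8693/6)x + 1433/2
order-4 term: 70x^3 + (1755/4)x^2 + 985x + 9379/12
order-5 term: 42x^2 + (435/2)x + 1195/4
order-6 term: 14x + 173/4
order-7 term: 2
the series for exp(Δ) f terminates at order 7
exp(Δ) f = 2x^7 + (61/4)x^6 + (183/2)x^5 + (2327/6)x^4 + (3529/3)x^3 + (9877/4)x^2 + (9716/3)x + 8051/4


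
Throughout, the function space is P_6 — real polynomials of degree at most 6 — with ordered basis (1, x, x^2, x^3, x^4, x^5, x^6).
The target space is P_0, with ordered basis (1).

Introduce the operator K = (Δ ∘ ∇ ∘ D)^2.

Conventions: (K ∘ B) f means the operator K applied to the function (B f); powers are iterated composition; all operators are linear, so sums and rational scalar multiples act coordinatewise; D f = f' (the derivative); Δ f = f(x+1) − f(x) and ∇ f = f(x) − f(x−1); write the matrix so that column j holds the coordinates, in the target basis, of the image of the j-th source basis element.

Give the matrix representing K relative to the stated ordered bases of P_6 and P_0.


the matrix is [[0, 0, 0, 0, 0, 0, 720]] (rows listed top to bottom)

image of 1: 0
image of x: 0
image of x^2: 0
image of x^3: 0
image of x^4: 0
image of x^5: 0
image of x^6: 720
each image's coordinates form column j of the matrix


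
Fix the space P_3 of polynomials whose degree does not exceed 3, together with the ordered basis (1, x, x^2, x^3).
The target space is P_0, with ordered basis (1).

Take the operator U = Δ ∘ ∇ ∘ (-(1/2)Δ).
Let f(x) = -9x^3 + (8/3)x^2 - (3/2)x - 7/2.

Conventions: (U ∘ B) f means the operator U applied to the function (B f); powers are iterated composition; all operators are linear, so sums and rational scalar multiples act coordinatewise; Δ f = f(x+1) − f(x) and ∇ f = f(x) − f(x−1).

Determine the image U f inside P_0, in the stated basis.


Δ f = -27x^2 - (65/3)x - 47/6
(-(1/2)Δ) f = (27/2)x^2 + (65/6)x + 47/12
∇ (-(1/2)Δ) f = 27x - 8/3
Δ ∇ (-(1/2)Δ) f = 27

the result is g(x) = 27


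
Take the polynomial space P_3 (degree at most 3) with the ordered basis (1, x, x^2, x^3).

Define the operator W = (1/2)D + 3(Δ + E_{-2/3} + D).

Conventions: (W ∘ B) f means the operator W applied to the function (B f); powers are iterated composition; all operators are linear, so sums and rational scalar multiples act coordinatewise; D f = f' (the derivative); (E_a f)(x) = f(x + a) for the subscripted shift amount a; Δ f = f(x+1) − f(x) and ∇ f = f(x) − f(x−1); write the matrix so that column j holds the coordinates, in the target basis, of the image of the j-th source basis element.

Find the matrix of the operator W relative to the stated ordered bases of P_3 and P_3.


the matrix is [[3, 9/2, 13/3, 19/9]; [0, 3, 9, 13]; [0, 0, 3, 27/2]; [0, 0, 0, 3]] (rows listed top to bottom)

image of 1: 3
image of x: 3x + 9/2
image of x^2: 3x^2 + 9x + 13/3
image of x^3: 3x^3 + (27/2)x^2 + 13x + 19/9
each image's coordinates form column j of the matrix


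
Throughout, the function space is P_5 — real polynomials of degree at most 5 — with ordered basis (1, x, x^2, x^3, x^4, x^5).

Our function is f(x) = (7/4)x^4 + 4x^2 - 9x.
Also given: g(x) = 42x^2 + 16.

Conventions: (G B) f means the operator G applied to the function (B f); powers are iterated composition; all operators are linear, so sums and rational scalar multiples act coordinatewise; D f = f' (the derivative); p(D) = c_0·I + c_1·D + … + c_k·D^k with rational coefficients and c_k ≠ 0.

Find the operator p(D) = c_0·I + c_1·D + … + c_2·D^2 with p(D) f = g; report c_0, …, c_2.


D^0 f = (7/4)x^4 + 4x^2 - 9x
D^1 f = 7x^3 + 8x - 9
D^2 f = 21x^2 + 8
matching coefficients of g against c_0 f + c_1 Df + … from the top degree down determines the c_i
solution: c_0 = 0, c_1 = 0, c_2 = 2

p(D) = 2·D^2, i.e. c_0 = 0, c_1 = 0, c_2 = 2
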